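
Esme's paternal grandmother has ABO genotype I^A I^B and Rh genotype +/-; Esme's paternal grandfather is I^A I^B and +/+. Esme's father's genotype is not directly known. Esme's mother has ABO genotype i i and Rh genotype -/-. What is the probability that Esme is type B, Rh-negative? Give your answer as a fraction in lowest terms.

Esme's father's ABO genotype from I^A I^B × I^A I^B: 1/4 I^A I^A, 1/2 I^A I^B, 1/4 I^B I^B.
Crossing each possibility with the mother i i and summing P(type B): 1/4·0 + 1/2·1/2 + 1/4·1 = 1/2.
Similarly for Rh via the father's Rh distribution: P(Rh-) = 1/4.
Independent loci: 1/2 × 1/4 = 1/8.

1/8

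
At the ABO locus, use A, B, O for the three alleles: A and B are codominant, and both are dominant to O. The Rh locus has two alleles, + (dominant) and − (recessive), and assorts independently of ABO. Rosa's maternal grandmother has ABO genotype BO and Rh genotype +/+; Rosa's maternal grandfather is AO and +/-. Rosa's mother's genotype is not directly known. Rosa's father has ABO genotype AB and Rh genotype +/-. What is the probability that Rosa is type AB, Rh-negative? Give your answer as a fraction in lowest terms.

Rosa's mother's ABO genotype from BO × AO: 1/4 AB, 1/4 AO, 1/4 BO, 1/4 OO.
Crossing each possibility with the father AB and summing P(type AB): 1/4·1/2 + 1/4·1/4 + 1/4·1/4 + 1/4·0 = 1/4.
Similarly for Rh via the mother's Rh distribution: P(Rh-) = 1/8.
Independent loci: 1/4 × 1/8 = 1/32.

1/32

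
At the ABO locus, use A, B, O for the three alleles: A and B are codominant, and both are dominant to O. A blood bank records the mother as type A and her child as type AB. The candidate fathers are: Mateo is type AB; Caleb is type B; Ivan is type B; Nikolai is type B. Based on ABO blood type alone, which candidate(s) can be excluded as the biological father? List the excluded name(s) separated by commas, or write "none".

A candidate is excluded only if no genotype consistent with his phenotype could produce a type AB child with a type A mother.
Every candidate has at least one consistent genotype combination, so none can be excluded.

none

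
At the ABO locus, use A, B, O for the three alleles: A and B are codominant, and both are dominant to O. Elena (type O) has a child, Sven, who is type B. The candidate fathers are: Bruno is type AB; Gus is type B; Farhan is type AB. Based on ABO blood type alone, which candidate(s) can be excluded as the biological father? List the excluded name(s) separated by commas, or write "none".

A candidate is excluded only if no genotype consistent with his phenotype could produce a type B child with a type O mother.
Every candidate has at least one consistent genotype combination, so none can be excluded.

none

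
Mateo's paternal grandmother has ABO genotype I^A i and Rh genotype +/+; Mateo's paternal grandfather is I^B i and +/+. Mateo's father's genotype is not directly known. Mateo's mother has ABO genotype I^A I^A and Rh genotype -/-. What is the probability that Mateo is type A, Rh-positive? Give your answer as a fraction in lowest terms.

Mateo's father's ABO genotype from I^A i × I^B i: 1/4 I^A I^B, 1/4 I^A i, 1/4 I^B i, 1/4 i i.
Crossing each possibility with the mother I^A I^A and summing P(type A): 1/4·1/2 + 1/4·1 + 1/4·1/2 + 1/4·1 = 3/4.
Similarly for Rh via the father's Rh distribution: P(Rh+) = 1.
Independent loci: 3/4 × 1 = 3/4.

3/4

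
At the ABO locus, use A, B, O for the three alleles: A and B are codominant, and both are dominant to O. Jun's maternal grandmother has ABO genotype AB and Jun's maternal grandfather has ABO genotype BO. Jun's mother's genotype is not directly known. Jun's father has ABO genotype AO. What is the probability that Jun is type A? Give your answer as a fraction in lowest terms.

3/8

Jun's mother's ABO genotype from AB × BO: 1/4 AB, 1/4 AO, 1/4 BB, 1/4 BO.
Crossing each possibility with the father AO and summing P(type A): 1/4·1/2 + 1/4·3/4 + 1/4·0 + 1/4·1/4 = 3/8.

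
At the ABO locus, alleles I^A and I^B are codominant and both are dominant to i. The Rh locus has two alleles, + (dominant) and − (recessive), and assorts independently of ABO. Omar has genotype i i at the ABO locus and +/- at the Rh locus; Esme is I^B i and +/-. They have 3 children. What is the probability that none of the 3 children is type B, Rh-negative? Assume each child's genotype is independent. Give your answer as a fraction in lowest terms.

ABO cross i i × I^B i → 1/2 O, 1/2 B.
Rh cross +/- × +/- → 3/4 Rh+, 1/4 Rh-; so P(type B, Rh-negative) = 1/2 × 1/4 = 1/8 per child.
P(not type B, Rh-negative) = 7/8 for one child; (7/8)^3 = 343/512.

343/512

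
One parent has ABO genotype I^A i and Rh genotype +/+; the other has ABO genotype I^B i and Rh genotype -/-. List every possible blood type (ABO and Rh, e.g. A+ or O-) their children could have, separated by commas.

O+, A+, B+, AB+

Gametes from I^A i × I^B i give offspring ABO genotypes I^A I^B, I^A i, I^B i, i i, i.e. phenotypes O, A, B, AB.
Rh cross +/+ × -/- → phenotypes Rh+.
Combining independently: O+, A+, B+, AB+.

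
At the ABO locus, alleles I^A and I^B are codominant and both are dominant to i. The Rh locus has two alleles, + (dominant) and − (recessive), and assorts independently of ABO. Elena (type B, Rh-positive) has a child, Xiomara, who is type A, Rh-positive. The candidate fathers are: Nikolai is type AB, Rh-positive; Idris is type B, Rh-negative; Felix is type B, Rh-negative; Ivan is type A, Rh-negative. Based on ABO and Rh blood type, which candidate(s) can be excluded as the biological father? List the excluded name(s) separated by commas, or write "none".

A candidate is excluded only if no genotype consistent with his phenotype could produce a type A, Rh-positive child with a type B, Rh-positive mother.
Idris (type B, Rh-): no genotype consistent with that phenotype can produce a type-A Rh+ child with a type-B mother.
Felix (type B, Rh-): no genotype consistent with that phenotype can produce a type-A Rh+ child with a type-B mother.

Idris, Felix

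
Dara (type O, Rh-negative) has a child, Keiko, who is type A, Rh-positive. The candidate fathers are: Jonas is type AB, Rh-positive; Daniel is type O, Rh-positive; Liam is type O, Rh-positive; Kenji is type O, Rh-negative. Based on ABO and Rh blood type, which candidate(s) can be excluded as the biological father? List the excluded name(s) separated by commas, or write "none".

A candidate is excluded only if no genotype consistent with his phenotype could produce a type A, Rh-positive child with a type O, Rh-negative mother.
Daniel (type O, Rh+): no genotype consistent with that phenotype can produce a type-A Rh+ child with a type-O mother.
Liam (type O, Rh+): no genotype consistent with that phenotype can produce a type-A Rh+ child with a type-O mother.
Kenji (type O, Rh-): no genotype consistent with that phenotype can produce a type-A Rh+ child with a type-O mother.

Daniel, Liam, Kenji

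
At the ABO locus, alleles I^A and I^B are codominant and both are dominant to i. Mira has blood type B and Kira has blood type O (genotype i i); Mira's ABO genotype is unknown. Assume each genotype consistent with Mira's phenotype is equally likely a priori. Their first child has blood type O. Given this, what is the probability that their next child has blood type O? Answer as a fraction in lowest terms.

1/2

Possible genotypes: Mira ∈ {I^B I^B, I^B i}; Kira ∈ {i i}.
Weight each parental genotype pair by prior × P(type-O child):
  I^B i × i i: posterior weight 1; P(next child type O) = 1/2.
Weighted sum = 1/2.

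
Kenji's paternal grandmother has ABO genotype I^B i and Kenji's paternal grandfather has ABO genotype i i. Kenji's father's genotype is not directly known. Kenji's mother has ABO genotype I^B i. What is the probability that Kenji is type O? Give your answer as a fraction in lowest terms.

3/8

Kenji's father's ABO genotype from I^B i × i i: 1/2 I^B i, 1/2 i i.
Crossing each possibility with the mother I^B i and summing P(type O): 1/2·1/4 + 1/2·1/2 = 3/8.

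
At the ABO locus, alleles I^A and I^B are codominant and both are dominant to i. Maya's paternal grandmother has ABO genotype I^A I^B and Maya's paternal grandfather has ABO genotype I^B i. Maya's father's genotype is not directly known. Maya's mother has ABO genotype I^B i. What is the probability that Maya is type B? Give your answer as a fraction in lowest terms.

5/8

Maya's father's ABO genotype from I^A I^B × I^B i: 1/4 I^A I^B, 1/4 I^A i, 1/4 I^B I^B, 1/4 I^B i.
Crossing each possibility with the mother I^B i and summing P(type B): 1/4·1/2 + 1/4·1/4 + 1/4·1 + 1/4·3/4 = 5/8.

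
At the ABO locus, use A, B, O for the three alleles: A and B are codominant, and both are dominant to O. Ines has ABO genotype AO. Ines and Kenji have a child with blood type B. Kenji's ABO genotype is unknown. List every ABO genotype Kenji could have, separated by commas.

For each candidate genotype of Kenji, check whether crossing it with AO can produce every observed child phenotype.
  AA → possible child types {A} ✗
  AB → possible child types {A, B, AB} ✓
  AO → possible child types {O, A} ✗
  BB → possible child types {B, AB} ✓
  BO → possible child types {O, A, B, AB} ✓
  OO → possible child types {O, A} ✗

AB, BB, BO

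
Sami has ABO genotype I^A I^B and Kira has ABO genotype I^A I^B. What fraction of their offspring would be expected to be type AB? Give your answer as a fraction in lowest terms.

ABO cross I^A I^B × I^A I^B → offspring phenotypes: 1/4 A, 1/4 B, 1/2 AB.
So P(type AB) = 1/2.

1/2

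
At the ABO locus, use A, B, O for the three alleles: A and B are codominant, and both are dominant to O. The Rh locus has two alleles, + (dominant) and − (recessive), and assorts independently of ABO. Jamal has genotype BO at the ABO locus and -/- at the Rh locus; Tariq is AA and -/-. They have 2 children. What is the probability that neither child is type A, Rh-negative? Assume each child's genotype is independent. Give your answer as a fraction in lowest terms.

1/4

ABO cross BO × AA → 1/2 A, 1/2 AB.
Rh cross -/- × -/- → 1 Rh-; so P(type A, Rh-negative) = 1/2 × 1 = 1/2 per child.
P(not type A, Rh-negative) = 1/2 for one child; (1/2)^2 = 1/4.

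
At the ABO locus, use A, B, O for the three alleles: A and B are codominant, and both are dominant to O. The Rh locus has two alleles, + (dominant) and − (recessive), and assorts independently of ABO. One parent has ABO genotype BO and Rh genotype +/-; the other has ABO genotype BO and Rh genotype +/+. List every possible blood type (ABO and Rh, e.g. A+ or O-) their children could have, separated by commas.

O+, B+

Gametes from BO × BO give offspring ABO genotypes BB, BO, OO, i.e. phenotypes O, B.
Rh cross +/- × +/+ → phenotypes Rh+.
Combining independently: O+, B+.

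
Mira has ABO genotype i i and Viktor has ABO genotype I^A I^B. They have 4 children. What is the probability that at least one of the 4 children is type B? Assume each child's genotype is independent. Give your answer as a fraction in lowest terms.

ABO cross i i × I^A I^B → 1/2 A, 1/2 B.
So P(type B) = 1/2 per child.
P(none) = (1/2)^4 = 1/16; P(at least one) = 1 − 1/16 = 15/16.

15/16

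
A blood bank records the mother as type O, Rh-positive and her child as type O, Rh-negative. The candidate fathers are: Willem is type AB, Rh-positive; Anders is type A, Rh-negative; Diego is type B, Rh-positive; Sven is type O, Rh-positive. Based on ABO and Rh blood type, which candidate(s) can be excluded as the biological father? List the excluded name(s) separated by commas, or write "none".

Willem

A candidate is excluded only if no genotype consistent with his phenotype could produce a type O, Rh-negative child with a type O, Rh-positive mother.
Willem (type AB, Rh+): no genotype consistent with that phenotype can produce a type-O Rh- child with a type-O mother.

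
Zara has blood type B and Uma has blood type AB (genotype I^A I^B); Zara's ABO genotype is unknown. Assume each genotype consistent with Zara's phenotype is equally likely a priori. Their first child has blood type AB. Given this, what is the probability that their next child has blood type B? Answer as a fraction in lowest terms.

Possible genotypes: Zara ∈ {I^B I^B, I^B i}; Uma ∈ {I^A I^B}.
Weight each parental genotype pair by prior × P(type-AB child):
  I^B I^B × I^A I^B: posterior weight 2/3; P(next child type B) = 1/2.
  I^B i × I^A I^B: posterior weight 1/3; P(next child type B) = 1/2.
Weighted sum = 1/2.

1/2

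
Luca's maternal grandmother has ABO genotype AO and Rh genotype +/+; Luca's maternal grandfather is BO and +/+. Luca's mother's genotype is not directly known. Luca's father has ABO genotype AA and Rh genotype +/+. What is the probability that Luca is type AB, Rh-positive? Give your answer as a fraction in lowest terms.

1/4

Luca's mother's ABO genotype from AO × BO: 1/4 AB, 1/4 AO, 1/4 BO, 1/4 OO.
Crossing each possibility with the father AA and summing P(type AB): 1/4·1/2 + 1/4·0 + 1/4·1/2 + 1/4·0 = 1/4.
Similarly for Rh via the mother's Rh distribution: P(Rh+) = 1.
Independent loci: 1/4 × 1 = 1/4.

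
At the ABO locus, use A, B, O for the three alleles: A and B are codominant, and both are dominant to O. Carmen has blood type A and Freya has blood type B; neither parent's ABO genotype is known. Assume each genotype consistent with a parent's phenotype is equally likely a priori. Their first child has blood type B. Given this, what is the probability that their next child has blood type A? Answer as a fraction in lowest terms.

1/12

Possible genotypes: Carmen ∈ {AA, AO}; Freya ∈ {BB, BO}.
Weight each parental genotype pair by prior × P(type-B child):
  AO × BB: posterior weight 2/3; P(next child type A) = 0.
  AO × BO: posterior weight 1/3; P(next child type A) = 1/4.
Weighted sum = 1/12.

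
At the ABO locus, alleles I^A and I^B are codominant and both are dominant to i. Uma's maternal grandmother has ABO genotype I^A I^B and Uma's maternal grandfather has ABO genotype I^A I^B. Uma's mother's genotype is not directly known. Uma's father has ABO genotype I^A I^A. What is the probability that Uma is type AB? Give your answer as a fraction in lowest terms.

Uma's mother's ABO genotype from I^A I^B × I^A I^B: 1/4 I^A I^A, 1/2 I^A I^B, 1/4 I^B I^B.
Crossing each possibility with the father I^A I^A and summing P(type AB): 1/4·0 + 1/2·1/2 + 1/4·1 = 1/2.

1/2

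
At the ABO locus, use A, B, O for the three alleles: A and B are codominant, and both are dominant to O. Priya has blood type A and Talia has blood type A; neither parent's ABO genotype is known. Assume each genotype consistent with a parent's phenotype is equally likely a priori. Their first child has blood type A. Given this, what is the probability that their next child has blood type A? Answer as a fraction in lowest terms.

19/20

Possible genotypes: Priya ∈ {AA, AO}; Talia ∈ {AA, AO}.
Weight each parental genotype pair by prior × P(type-A child):
  AA × AA: posterior weight 4/15; P(next child type A) = 1.
  AA × AO: posterior weight 4/15; P(next child type A) = 1.
  AO × AA: posterior weight 4/15; P(next child type A) = 1.
  AO × AO: posterior weight 1/5; P(next child type A) = 3/4.
Weighted sum = 19/20.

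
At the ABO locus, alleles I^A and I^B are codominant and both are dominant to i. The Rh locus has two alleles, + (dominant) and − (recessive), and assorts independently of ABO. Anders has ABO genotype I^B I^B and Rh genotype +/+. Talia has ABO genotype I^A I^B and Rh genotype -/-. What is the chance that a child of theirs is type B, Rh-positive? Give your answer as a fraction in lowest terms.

ABO cross I^B I^B × I^A I^B → offspring phenotypes: 1/2 B, 1/2 AB.
Rh cross +/+ × -/- → 1 Rh+.
Independent loci: P(type B, Rh-positive) = 1/2 × 1 = 1/2.

1/2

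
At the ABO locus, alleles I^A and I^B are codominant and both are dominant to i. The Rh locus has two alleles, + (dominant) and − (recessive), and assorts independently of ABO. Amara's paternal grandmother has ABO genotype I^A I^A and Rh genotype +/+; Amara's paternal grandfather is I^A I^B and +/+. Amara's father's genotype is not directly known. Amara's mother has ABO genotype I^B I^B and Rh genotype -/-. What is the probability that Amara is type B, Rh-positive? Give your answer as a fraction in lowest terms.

Amara's father's ABO genotype from I^A I^A × I^A I^B: 1/2 I^A I^A, 1/2 I^A I^B.
Crossing each possibility with the mother I^B I^B and summing P(type B): 1/2·0 + 1/2·1/2 = 1/4.
Similarly for Rh via the father's Rh distribution: P(Rh+) = 1.
Independent loci: 1/4 × 1 = 1/4.

1/4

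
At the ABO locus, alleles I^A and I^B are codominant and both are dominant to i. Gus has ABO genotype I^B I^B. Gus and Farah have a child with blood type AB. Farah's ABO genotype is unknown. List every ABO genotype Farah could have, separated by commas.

For each candidate genotype of Farah, check whether crossing it with I^B I^B can produce every observed child phenotype.
  I^A I^A → possible child types {AB} ✓
  I^A I^B → possible child types {B, AB} ✓
  I^A i → possible child types {B, AB} ✓
  I^B I^B → possible child types {B} ✗
  I^B i → possible child types {B} ✗
  i i → possible child types {B} ✗

I^A I^A, I^A I^B, I^A i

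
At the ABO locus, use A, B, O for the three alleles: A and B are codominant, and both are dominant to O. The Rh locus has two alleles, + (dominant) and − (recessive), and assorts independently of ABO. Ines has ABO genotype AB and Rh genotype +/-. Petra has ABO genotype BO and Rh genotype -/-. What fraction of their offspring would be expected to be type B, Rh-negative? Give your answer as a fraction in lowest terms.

ABO cross AB × BO → offspring phenotypes: 1/4 A, 1/2 B, 1/4 AB.
Rh cross +/- × -/- → 1/2 Rh+, 1/2 Rh-.
Independent loci: P(type B, Rh-negative) = 1/2 × 1/2 = 1/4.

1/4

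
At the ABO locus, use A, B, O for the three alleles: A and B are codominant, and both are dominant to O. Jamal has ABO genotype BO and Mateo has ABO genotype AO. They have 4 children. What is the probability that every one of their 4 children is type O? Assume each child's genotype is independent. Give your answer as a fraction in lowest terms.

1/256

ABO cross BO × AO → 1/4 O, 1/4 A, 1/4 B, 1/4 AB.
So P(type O) = 1/4 per child.
All 4 independent: (1/4)^4 = 1/256.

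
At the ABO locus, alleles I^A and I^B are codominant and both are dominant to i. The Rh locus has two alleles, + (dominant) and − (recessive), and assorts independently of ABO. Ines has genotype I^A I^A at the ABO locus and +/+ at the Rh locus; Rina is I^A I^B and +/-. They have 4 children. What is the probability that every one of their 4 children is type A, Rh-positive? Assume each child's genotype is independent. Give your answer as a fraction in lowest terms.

1/16

ABO cross I^A I^A × I^A I^B → 1/2 A, 1/2 AB.
Rh cross +/+ × +/- → 1 Rh+; so P(type A, Rh-positive) = 1/2 × 1 = 1/2 per child.
All 4 independent: (1/2)^4 = 1/16.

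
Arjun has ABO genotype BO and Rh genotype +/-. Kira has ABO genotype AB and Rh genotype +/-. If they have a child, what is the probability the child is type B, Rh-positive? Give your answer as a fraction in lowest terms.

ABO cross BO × AB → offspring phenotypes: 1/4 A, 1/2 B, 1/4 AB.
Rh cross +/- × +/- → 3/4 Rh+, 1/4 Rh-.
Independent loci: P(type B, Rh-positive) = 1/2 × 3/4 = 3/8.

3/8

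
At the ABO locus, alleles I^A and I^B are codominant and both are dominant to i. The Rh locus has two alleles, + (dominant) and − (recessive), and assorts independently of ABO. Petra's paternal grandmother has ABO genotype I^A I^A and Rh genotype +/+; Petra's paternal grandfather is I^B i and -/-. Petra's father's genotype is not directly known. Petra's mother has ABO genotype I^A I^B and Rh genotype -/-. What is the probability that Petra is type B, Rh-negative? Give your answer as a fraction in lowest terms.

1/8

Petra's father's ABO genotype from I^A I^A × I^B i: 1/2 I^A I^B, 1/2 I^A i.
Crossing each possibility with the mother I^A I^B and summing P(type B): 1/2·1/4 + 1/2·1/4 = 1/4.
Similarly for Rh via the father's Rh distribution: P(Rh-) = 1/2.
Independent loci: 1/4 × 1/2 = 1/8.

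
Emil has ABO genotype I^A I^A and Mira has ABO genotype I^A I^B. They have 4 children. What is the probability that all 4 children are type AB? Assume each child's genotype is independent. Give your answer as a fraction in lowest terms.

1/16

ABO cross I^A I^A × I^A I^B → 1/2 A, 1/2 AB.
So P(type AB) = 1/2 per child.
All 4 independent: (1/2)^4 = 1/16.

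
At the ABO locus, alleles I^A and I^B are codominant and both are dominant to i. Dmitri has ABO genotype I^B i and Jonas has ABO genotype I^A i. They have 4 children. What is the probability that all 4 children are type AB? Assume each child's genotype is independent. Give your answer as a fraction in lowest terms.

1/256

ABO cross I^B i × I^A i → 1/4 O, 1/4 A, 1/4 B, 1/4 AB.
So P(type AB) = 1/4 per child.
All 4 independent: (1/4)^4 = 1/256.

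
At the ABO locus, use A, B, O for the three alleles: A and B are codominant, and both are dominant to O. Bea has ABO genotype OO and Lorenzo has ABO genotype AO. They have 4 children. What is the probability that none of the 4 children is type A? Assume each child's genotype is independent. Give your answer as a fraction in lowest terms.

1/16

ABO cross OO × AO → 1/2 O, 1/2 A.
So P(type A) = 1/2 per child.
P(not type A) = 1/2 for one child; (1/2)^4 = 1/16.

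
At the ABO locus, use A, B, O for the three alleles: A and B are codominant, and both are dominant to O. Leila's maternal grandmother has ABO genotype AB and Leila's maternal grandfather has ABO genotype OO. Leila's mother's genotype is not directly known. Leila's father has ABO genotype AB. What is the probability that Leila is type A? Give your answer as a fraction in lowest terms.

Leila's mother's ABO genotype from AB × OO: 1/2 AO, 1/2 BO.
Crossing each possibility with the father AB and summing P(type A): 1/2·1/2 + 1/2·1/4 = 3/8.

3/8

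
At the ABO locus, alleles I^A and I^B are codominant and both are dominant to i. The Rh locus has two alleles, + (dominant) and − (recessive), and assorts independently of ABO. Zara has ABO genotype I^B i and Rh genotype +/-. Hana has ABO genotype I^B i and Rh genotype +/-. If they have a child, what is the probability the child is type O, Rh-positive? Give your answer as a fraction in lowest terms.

3/16

ABO cross I^B i × I^B i → offspring phenotypes: 1/4 O, 3/4 B.
Rh cross +/- × +/- → 3/4 Rh+, 1/4 Rh-.
Independent loci: P(type O, Rh-positive) = 1/4 × 3/4 = 3/16.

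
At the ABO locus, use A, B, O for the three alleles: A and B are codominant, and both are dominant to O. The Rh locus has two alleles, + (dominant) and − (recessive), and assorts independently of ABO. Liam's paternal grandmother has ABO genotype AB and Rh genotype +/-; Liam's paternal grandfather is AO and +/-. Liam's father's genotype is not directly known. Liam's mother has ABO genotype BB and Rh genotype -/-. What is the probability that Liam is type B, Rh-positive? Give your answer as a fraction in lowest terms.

1/4

Liam's father's ABO genotype from AB × AO: 1/4 AA, 1/4 AB, 1/4 AO, 1/4 BO.
Crossing each possibility with the mother BB and summing P(type B): 1/4·0 + 1/4·1/2 + 1/4·1/2 + 1/4·1 = 1/2.
Similarly for Rh via the father's Rh distribution: P(Rh+) = 1/2.
Independent loci: 1/2 × 1/2 = 1/4.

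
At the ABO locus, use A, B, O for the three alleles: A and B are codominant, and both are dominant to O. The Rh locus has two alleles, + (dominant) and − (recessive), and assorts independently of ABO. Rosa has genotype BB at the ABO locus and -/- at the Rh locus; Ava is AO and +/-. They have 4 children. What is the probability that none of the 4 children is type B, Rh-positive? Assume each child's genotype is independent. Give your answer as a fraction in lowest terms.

ABO cross BB × AO → 1/2 B, 1/2 AB.
Rh cross -/- × +/- → 1/2 Rh+, 1/2 Rh-; so P(type B, Rh-positive) = 1/2 × 1/2 = 1/4 per child.
P(not type B, Rh-positive) = 3/4 for one child; (3/4)^4 = 81/256.

81/256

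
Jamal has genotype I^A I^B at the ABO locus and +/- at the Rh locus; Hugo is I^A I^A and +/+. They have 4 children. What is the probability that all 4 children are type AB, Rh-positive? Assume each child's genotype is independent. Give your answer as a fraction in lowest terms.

1/16

ABO cross I^A I^B × I^A I^A → 1/2 A, 1/2 AB.
Rh cross +/- × +/+ → 1 Rh+; so P(type AB, Rh-positive) = 1/2 × 1 = 1/2 per child.
All 4 independent: (1/2)^4 = 1/16.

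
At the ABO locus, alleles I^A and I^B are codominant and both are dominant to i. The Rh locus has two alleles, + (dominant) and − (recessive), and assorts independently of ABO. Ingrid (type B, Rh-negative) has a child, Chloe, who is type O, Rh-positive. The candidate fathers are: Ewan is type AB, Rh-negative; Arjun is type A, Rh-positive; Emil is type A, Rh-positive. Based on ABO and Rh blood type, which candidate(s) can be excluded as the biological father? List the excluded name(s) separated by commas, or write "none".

A candidate is excluded only if no genotype consistent with his phenotype could produce a type O, Rh-positive child with a type B, Rh-negative mother.
Ewan (type AB, Rh-): no genotype consistent with that phenotype can produce a type-O Rh+ child with a type-B mother.

Ewan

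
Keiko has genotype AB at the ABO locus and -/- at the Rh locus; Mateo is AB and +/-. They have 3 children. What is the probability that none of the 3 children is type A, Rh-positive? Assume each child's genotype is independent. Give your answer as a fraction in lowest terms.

ABO cross AB × AB → 1/4 A, 1/4 B, 1/2 AB.
Rh cross -/- × +/- → 1/2 Rh+, 1/2 Rh-; so P(type A, Rh-positive) = 1/4 × 1/2 = 1/8 per child.
P(not type A, Rh-positive) = 7/8 for one child; (7/8)^3 = 343/512.

343/512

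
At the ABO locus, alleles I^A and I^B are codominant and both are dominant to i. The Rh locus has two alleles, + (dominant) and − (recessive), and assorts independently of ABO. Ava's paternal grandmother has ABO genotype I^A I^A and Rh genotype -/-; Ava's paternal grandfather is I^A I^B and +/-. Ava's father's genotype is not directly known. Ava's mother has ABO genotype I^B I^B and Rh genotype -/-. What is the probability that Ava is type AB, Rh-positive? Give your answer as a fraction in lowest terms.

3/16

Ava's father's ABO genotype from I^A I^A × I^A I^B: 1/2 I^A I^A, 1/2 I^A I^B.
Crossing each possibility with the mother I^B I^B and summing P(type AB): 1/2·1 + 1/2·1/2 = 3/4.
Similarly for Rh via the father's Rh distribution: P(Rh+) = 1/4.
Independent loci: 3/4 × 1/4 = 3/16.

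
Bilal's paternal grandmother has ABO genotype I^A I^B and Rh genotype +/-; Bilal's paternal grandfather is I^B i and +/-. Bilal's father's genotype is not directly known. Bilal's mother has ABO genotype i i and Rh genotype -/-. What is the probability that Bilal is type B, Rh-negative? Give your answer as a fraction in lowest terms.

Bilal's father's ABO genotype from I^A I^B × I^B i: 1/4 I^A I^B, 1/4 I^A i, 1/4 I^B I^B, 1/4 I^B i.
Crossing each possibility with the mother i i and summing P(type B): 1/4·1/2 + 1/4·0 + 1/4·1 + 1/4·1/2 = 1/2.
Similarly for Rh via the father's Rh distribution: P(Rh-) = 1/2.
Independent loci: 1/2 × 1/2 = 1/4.

1/4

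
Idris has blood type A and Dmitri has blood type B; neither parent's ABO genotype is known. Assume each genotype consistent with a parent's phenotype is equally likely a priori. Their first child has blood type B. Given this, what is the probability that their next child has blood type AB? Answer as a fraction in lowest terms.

5/12

Possible genotypes: Idris ∈ {AA, AO}; Dmitri ∈ {BB, BO}.
Weight each parental genotype pair by prior × P(type-B child):
  AO × BB: posterior weight 2/3; P(next child type AB) = 1/2.
  AO × BO: posterior weight 1/3; P(next child type AB) = 1/4.
Weighted sum = 5/12.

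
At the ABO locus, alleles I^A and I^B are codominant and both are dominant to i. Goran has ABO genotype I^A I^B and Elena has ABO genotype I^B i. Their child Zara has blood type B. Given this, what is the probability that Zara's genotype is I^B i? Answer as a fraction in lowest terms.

Cross I^A I^B × I^B i → 1/4 I^A I^B, 1/4 I^A i, 1/4 I^B I^B, 1/4 I^B i.
Type-B genotypes among offspring: I^B I^B (1/4), I^B i (1/4); total 1/2.
P(I^B i | type B) = (1/4) / (1/2) = 1/2.

1/2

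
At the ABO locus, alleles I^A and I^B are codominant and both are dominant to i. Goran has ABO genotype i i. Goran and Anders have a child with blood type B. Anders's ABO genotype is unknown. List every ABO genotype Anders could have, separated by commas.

For each candidate genotype of Anders, check whether crossing it with i i can produce every observed child phenotype.
  I^A I^A → possible child types {A} ✗
  I^A I^B → possible child types {A, B} ✓
  I^A i → possible child types {O, A} ✗
  I^B I^B → possible child types {B} ✓
  I^B i → possible child types {O, B} ✓
  i i → possible child types {O} ✗

I^A I^B, I^B I^B, I^B i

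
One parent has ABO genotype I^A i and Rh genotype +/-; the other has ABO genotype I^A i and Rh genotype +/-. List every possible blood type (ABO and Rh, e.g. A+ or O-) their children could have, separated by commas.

Gametes from I^A i × I^A i give offspring ABO genotypes I^A I^A, I^A i, i i, i.e. phenotypes O, A.
Rh cross +/- × +/- → phenotypes Rh+, Rh-.
Combining independently: O+, O-, A+, A-.

O+, O-, A+, A-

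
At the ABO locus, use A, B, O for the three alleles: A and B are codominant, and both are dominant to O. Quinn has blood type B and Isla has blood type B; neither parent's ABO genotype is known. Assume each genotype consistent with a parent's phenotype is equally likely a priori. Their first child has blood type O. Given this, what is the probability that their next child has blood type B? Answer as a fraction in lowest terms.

3/4

Possible genotypes: Quinn ∈ {BB, BO}; Isla ∈ {BB, BO}.
Weight each parental genotype pair by prior × P(type-O child):
  BO × BO: posterior weight 1; P(next child type B) = 3/4.
Weighted sum = 3/4.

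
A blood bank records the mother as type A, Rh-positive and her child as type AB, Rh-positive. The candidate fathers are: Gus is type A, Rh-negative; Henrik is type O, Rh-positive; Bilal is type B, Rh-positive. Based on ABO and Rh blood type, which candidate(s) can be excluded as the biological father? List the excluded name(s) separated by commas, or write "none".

Gus, Henrik

A candidate is excluded only if no genotype consistent with his phenotype could produce a type AB, Rh-positive child with a type A, Rh-positive mother.
Gus (type A, Rh-): no genotype consistent with that phenotype can produce a type-AB Rh+ child with a type-A mother.
Henrik (type O, Rh+): no genotype consistent with that phenotype can produce a type-AB Rh+ child with a type-A mother.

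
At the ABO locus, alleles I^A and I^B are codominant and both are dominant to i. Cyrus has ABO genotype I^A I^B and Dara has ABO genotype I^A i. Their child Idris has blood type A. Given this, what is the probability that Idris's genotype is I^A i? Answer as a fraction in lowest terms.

1/2

Cross I^A I^B × I^A i → 1/4 I^A I^A, 1/4 I^A I^B, 1/4 I^A i, 1/4 I^B i.
Type-A genotypes among offspring: I^A I^A (1/4), I^A i (1/4); total 1/2.
P(I^A i | type A) = (1/4) / (1/2) = 1/2.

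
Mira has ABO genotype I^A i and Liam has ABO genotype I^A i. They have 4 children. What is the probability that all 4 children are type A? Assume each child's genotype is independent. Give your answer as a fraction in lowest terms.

ABO cross I^A i × I^A i → 1/4 O, 3/4 A.
So P(type A) = 3/4 per child.
All 4 independent: (3/4)^4 = 81/256.

81/256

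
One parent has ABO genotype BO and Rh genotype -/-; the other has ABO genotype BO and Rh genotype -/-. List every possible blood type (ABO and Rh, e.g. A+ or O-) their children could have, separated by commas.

O-, B-

Gametes from BO × BO give offspring ABO genotypes BB, BO, OO, i.e. phenotypes O, B.
Rh cross -/- × -/- → phenotypes Rh-.
Combining independently: O-, B-.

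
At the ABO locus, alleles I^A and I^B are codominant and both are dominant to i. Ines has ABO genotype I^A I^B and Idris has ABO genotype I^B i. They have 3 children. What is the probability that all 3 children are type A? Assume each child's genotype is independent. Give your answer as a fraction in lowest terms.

ABO cross I^A I^B × I^B i → 1/4 A, 1/2 B, 1/4 AB.
So P(type A) = 1/4 per child.
All 3 independent: (1/4)^3 = 1/64.

1/64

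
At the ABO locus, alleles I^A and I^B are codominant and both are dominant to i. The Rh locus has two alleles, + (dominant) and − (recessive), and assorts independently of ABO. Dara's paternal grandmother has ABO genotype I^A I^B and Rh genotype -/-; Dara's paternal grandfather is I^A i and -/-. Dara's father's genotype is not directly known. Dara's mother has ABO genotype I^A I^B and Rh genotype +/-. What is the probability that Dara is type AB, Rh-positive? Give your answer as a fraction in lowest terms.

3/16

Dara's father's ABO genotype from I^A I^B × I^A i: 1/4 I^A I^A, 1/4 I^A I^B, 1/4 I^A i, 1/4 I^B i.
Crossing each possibility with the mother I^A I^B and summing P(type AB): 1/4·1/2 + 1/4·1/2 + 1/4·1/4 + 1/4·1/4 = 3/8.
Similarly for Rh via the father's Rh distribution: P(Rh+) = 1/2.
Independent loci: 3/8 × 1/2 = 3/16.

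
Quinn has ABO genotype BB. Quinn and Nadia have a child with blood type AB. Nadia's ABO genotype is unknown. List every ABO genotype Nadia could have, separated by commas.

For each candidate genotype of Nadia, check whether crossing it with BB can produce every observed child phenotype.
  AA → possible child types {AB} ✓
  AB → possible child types {B, AB} ✓
  AO → possible child types {B, AB} ✓
  BB → possible child types {B} ✗
  BO → possible child types {B} ✗
  OO → possible child types {B} ✗

AA, AB, AO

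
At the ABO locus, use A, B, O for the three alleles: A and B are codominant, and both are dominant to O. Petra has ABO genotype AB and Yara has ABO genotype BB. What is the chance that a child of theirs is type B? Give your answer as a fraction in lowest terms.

ABO cross AB × BB → offspring phenotypes: 1/2 B, 1/2 AB.
So P(type B) = 1/2.

1/2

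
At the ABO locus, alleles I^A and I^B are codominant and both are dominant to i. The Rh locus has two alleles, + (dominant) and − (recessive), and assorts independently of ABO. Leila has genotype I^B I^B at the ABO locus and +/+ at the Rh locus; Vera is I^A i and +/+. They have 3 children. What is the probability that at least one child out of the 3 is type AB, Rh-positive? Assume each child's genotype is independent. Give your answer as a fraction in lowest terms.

7/8

ABO cross I^B I^B × I^A i → 1/2 B, 1/2 AB.
Rh cross +/+ × +/+ → 1 Rh+; so P(type AB, Rh-positive) = 1/2 × 1 = 1/2 per child.
P(none) = (1/2)^3 = 1/8; P(at least one) = 1 − 1/8 = 7/8.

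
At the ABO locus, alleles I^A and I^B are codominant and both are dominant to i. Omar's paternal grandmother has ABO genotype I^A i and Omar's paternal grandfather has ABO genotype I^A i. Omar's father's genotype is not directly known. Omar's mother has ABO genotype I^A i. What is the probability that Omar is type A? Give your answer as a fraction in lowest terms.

3/4

Omar's father's ABO genotype from I^A i × I^A i: 1/4 I^A I^A, 1/2 I^A i, 1/4 i i.
Crossing each possibility with the mother I^A i and summing P(type A): 1/4·1 + 1/2·3/4 + 1/4·1/2 = 3/4.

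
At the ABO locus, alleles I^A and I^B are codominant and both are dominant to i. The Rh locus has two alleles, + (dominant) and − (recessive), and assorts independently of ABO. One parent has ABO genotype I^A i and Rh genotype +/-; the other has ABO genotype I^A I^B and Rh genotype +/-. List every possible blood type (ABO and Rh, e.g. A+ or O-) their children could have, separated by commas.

A+, A-, B+, B-, AB+, AB-

Gametes from I^A i × I^A I^B give offspring ABO genotypes I^A I^A, I^A I^B, I^A i, I^B i, i.e. phenotypes A, B, AB.
Rh cross +/- × +/- → phenotypes Rh+, Rh-.
Combining independently: A+, A-, B+, B-, AB+, AB-.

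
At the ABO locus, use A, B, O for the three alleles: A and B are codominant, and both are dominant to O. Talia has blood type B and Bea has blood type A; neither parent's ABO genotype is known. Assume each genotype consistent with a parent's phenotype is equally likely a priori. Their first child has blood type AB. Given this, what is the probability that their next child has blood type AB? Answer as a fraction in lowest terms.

25/36

Possible genotypes: Talia ∈ {BB, BO}; Bea ∈ {AA, AO}.
Weight each parental genotype pair by prior × P(type-AB child):
  BB × AA: posterior weight 4/9; P(next child type AB) = 1.
  BB × AO: posterior weight 2/9; P(next child type AB) = 1/2.
  BO × AA: posterior weight 2/9; P(next child type AB) = 1/2.
  BO × AO: posterior weight 1/9; P(next child type AB) = 1/4.
Weighted sum = 25/36.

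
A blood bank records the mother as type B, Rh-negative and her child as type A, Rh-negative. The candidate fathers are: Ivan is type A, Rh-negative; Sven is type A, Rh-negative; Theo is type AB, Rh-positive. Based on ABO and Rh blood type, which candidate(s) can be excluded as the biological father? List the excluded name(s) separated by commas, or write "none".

A candidate is excluded only if no genotype consistent with his phenotype could produce a type A, Rh-negative child with a type B, Rh-negative mother.
Every candidate has at least one consistent genotype combination, so none can be excluded.

none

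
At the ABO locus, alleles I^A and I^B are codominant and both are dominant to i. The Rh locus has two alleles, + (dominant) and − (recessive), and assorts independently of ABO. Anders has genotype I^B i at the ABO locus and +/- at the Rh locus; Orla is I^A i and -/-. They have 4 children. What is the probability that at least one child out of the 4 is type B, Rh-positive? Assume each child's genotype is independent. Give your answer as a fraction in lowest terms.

ABO cross I^B i × I^A i → 1/4 O, 1/4 A, 1/4 B, 1/4 AB.
Rh cross +/- × -/- → 1/2 Rh+, 1/2 Rh-; so P(type B, Rh-positive) = 1/4 × 1/2 = 1/8 per child.
P(none) = (7/8)^4 = 2401/4096; P(at least one) = 1 − 2401/4096 = 1695/4096.

1695/4096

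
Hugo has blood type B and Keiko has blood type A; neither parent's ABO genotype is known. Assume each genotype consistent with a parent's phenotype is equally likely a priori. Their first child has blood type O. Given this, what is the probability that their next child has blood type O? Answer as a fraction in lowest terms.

1/4

Possible genotypes: Hugo ∈ {I^B I^B, I^B i}; Keiko ∈ {I^A I^A, I^A i}.
Weight each parental genotype pair by prior × P(type-O child):
  I^B i × I^A i: posterior weight 1; P(next child type O) = 1/4.
Weighted sum = 1/4.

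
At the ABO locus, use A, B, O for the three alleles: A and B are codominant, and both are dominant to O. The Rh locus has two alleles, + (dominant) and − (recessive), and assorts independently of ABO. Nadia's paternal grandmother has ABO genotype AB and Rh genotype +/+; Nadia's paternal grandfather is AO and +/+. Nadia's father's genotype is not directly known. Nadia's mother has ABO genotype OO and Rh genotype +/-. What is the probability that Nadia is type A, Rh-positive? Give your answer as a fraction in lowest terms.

1/2

Nadia's father's ABO genotype from AB × AO: 1/4 AA, 1/4 AB, 1/4 AO, 1/4 BO.
Crossing each possibility with the mother OO and summing P(type A): 1/4·1 + 1/4·1/2 + 1/4·1/2 + 1/4·0 = 1/2.
Similarly for Rh via the father's Rh distribution: P(Rh+) = 1.
Independent loci: 1/2 × 1 = 1/2.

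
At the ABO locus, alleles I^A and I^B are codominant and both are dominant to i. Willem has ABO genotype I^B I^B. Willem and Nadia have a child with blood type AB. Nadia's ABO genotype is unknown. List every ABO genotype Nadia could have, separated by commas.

For each candidate genotype of Nadia, check whether crossing it with I^B I^B can produce every observed child phenotype.
  I^A I^A → possible child types {AB} ✓
  I^A I^B → possible child types {B, AB} ✓
  I^A i → possible child types {B, AB} ✓
  I^B I^B → possible child types {B} ✗
  I^B i → possible child types {B} ✗
  i i → possible child types {B} ✗

I^A I^A, I^A I^B, I^A i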